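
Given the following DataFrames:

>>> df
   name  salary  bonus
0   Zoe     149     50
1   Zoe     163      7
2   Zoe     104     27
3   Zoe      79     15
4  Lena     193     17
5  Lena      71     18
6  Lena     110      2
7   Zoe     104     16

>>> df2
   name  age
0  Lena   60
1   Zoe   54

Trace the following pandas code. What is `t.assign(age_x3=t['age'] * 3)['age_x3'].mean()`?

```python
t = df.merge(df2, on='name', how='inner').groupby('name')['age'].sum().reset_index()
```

merge on 'name' (how='inner') → 8 rows:
   name  salary  bonus  age
0   Zoe     149     50   54
1   Zoe     163      7   54
2   Zoe     104     27   54
3   Zoe      79     15   54
4  Lena     193     17   60
5  Lena      71     18   60
6  Lena     110      2   60
7   Zoe     104     16   54
group by name, sum of age:
name
Lena    180
Zoe     270
Name: age, dtype: int64
reset_index():
   name  age
0  Lena  180
1   Zoe  270
add column age_x3 = t['age'] * 3:
   name  age  age_x3
0  Lena  180     540
1   Zoe  270     810
mean of column 'age_x3' → 675.0

675.0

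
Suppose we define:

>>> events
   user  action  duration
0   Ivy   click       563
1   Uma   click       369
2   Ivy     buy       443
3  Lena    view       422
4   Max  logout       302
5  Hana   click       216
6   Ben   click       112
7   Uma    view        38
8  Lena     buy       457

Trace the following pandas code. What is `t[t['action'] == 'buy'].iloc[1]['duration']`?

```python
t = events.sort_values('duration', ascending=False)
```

443

sort by duration descending:
   user  action  duration
0   Ivy   click       563
8  Lena     buy       457
2   Ivy     buy       443
3  Lena    view       422
1   Uma   click       369
4   Max  logout       302
5  Hana   click       216
6   Ben   click       112
7   Uma    view        38
filter rows where action == 'buy':
   user action  duration
8  Lena    buy       457
2   Ivy    buy       443
Finally, value at position 1, column 'duration' = 443.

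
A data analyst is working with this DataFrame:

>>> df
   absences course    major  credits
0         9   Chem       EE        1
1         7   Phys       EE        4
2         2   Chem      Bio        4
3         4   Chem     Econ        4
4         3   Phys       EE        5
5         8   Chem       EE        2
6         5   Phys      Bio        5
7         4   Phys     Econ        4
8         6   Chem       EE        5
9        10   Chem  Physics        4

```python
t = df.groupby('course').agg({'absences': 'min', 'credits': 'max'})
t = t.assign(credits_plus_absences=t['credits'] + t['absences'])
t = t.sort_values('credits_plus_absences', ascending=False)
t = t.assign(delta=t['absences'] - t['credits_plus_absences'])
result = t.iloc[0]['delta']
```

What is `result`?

-5

group by course: min(absences), max(credits):
        absences  credits
course                   
Chem           2        5
Phys           3        5
add column credits_plus_absences = t['credits'] + t['absences']:
        absences  credits  credits_plus_absences
course                                          
Chem           2        5                      7
Phys           3        5                      8
sort by credits_plus_absences descending:
        absences  credits  credits_plus_absences
course                                          
Phys           3        5                      8
Chem           2        5                      7
add column delta = t['absences'] - t['credits_plus_absences']:
        absences  credits  credits_plus_absences  delta
course                                                 
Phys           3        5                      8     -5
Chem           2        5                      7     -5
Reading off the value at position 0, column 'delta', we get -5.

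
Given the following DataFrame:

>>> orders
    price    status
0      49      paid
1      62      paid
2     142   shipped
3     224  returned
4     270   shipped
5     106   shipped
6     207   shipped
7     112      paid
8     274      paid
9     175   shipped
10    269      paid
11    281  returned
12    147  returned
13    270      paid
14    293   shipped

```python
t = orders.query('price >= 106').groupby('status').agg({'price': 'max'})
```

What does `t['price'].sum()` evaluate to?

filter rows where price >= 106:
    price    status
2     142   shipped
3     224  returned
4     270   shipped
5     106   shipped
6     207   shipped
7     112      paid
8     274      paid
9     175   shipped
10    269      paid
11    281  returned
12    147  returned
13    270      paid
14    293   shipped
group by status, max of price:
          price
status         
paid        274
returned    281
shipped     293
Reading off the sum of column 'price', we get 848.

848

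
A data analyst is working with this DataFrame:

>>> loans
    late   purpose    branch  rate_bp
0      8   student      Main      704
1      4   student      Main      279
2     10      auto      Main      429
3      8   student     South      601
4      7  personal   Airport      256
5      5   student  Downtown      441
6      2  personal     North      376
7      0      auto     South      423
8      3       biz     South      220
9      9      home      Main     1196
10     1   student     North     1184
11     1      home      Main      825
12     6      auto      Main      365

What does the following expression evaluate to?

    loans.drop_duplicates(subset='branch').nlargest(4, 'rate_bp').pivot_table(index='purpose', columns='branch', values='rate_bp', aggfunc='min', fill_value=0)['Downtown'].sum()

drop duplicate branch (keep=first):
   late   purpose    branch  rate_bp
0     8   student      Main      704
3     8   student     South      601
4     7  personal   Airport      256
5     5   student  Downtown      441
6     2  personal     North      376
take 4 rows with largest rate_bp:
   late   purpose    branch  rate_bp
0     8   student      Main      704
3     8   student     South      601
5     5   student  Downtown      441
6     2  personal     North      376
pivot: rows=purpose, cols=branch, min(rate_bp):
branch    Downtown  Main  North  South
purpose                               
personal         0     0    376      0
student        441   704      0    601
Finally, sum of column 'Downtown' = 441.

441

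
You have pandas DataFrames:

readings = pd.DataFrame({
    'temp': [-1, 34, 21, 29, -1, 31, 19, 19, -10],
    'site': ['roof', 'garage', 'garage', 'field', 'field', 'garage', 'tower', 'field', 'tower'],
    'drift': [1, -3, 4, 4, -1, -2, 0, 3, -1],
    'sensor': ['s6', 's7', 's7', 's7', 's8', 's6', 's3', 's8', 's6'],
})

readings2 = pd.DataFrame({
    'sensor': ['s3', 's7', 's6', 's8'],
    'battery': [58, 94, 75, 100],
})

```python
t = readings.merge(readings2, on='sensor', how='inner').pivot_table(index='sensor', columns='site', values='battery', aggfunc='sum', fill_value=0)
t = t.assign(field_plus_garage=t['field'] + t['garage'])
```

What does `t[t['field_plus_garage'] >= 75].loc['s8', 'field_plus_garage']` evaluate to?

merge on 'sensor' (how='inner') → 9 rows:
   temp    site  drift sensor  battery
0    -1    roof      1     s6       75
1    34  garage     -3     s7       94
2    21  garage      4     s7       94
3    29   field      4     s7       94
4    -1   field     -1     s8      100
5    31  garage     -2     s6       75
6    19   tower      0     s3       58
7    19   field      3     s8      100
8   -10   tower     -1     s6       75
pivot: rows=sensor, cols=site, sum(battery):
site    field  garage  roof  tower
sensor                            
s3          0       0     0     58
s6          0      75    75     75
s7         94     188     0      0
s8        200       0     0      0
add column field_plus_garage = t['field'] + t['garage']:
site    field  garage  roof  tower  field_plus_garage
sensor                                               
s3          0       0     0     58                  0
s6          0      75    75     75                 75
s7         94     188     0      0                282
s8        200       0     0      0                200
filter rows where field_plus_garage >= 75:
site    field  garage  roof  tower  field_plus_garage
sensor                                               
s6          0      75    75     75                 75
s7         94     188     0      0                282
s8        200       0     0      0                200

200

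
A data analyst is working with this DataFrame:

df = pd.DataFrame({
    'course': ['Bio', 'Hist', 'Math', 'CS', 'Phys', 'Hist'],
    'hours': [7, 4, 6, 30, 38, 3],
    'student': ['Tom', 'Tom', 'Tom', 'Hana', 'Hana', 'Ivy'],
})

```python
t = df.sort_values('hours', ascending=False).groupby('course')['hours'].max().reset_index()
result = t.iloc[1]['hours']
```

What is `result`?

30

sort by hours descending:
  course  hours student
4   Phys     38    Hana
3     CS     30    Hana
0    Bio      7     Tom
2   Math      6     Tom
1   Hist      4     Tom
5   Hist      3     Ivy
group by course, max of hours:
course
Bio      7
CS      30
Hist     4
Math     6
Phys    38
Name: hours, dtype: int64
reset_index():
  course  hours
0    Bio      7
1     CS     30
2   Hist      4
3   Math      6
4   Phys     38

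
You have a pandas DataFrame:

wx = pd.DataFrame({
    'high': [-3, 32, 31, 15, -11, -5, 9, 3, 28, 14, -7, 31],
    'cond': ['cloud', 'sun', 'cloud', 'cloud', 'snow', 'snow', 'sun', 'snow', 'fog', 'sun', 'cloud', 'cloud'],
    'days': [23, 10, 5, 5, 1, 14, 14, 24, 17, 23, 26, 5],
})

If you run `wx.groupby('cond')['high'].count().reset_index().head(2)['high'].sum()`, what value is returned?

group by cond, count of high:
cond
cloud    5
fog      1
snow     3
sun      3
Name: high, dtype: int64
reset_index():
    cond  high
0  cloud     5
1    fog     1
2   snow     3
3    sun     3
take first 2 rows:
    cond  high
0  cloud     5
1    fog     1

6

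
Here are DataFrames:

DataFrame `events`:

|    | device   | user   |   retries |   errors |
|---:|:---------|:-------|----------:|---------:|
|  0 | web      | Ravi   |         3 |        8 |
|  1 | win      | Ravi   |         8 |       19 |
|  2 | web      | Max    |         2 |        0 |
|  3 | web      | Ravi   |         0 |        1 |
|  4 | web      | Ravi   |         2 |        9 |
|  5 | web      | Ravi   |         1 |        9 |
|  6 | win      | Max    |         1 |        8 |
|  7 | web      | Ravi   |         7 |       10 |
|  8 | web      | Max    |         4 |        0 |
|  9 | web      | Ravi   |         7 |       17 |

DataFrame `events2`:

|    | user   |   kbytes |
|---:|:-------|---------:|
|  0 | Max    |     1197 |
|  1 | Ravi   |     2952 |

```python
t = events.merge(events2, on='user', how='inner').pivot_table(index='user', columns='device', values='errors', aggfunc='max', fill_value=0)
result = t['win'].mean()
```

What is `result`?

13.5

merge on 'user' (how='inner') → 10 rows:
  device  user  retries  errors  kbytes
0    web  Ravi        3       8    2952
1    win  Ravi        8      19    2952
2    web   Max        2       0    1197
3    web  Ravi        0       1    2952
4    web  Ravi        2       9    2952
5    web  Ravi        1       9    2952
6    win   Max        1       8    1197
7    web  Ravi        7      10    2952
8    web   Max        4       0    1197
9    web  Ravi        7      17    2952
pivot: rows=user, cols=device, max(errors):
device  web  win
user            
Max       0    8
Ravi     17   19
Taking the mean of column 'win' gives 13.5.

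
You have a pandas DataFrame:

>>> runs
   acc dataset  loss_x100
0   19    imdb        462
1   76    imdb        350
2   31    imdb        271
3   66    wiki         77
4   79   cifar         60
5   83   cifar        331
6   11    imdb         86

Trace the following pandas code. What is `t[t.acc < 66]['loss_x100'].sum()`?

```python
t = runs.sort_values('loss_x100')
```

sort by loss_x100:
   acc dataset  loss_x100
4   79   cifar         60
3   66    wiki         77
6   11    imdb         86
2   31    imdb        271
5   83   cifar        331
1   76    imdb        350
0   19    imdb        462
filter rows where acc < 66:
   acc dataset  loss_x100
6   11    imdb         86
2   31    imdb        271
0   19    imdb        462
Then the sum of column 'loss_x100': 819

819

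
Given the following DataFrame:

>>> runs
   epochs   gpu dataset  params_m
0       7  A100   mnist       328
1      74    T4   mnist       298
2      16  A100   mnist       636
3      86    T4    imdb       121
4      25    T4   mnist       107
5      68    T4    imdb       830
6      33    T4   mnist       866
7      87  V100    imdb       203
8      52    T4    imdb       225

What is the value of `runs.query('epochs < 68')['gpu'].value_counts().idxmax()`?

T4

filter rows where epochs < 68:
   epochs   gpu dataset  params_m
0       7  A100   mnist       328
2      16  A100   mnist       636
4      25    T4   mnist       107
6      33    T4   mnist       866
8      52    T4    imdb       225
value_counts of gpu:
gpu
T4      3
A100    2
Name: count, dtype: int64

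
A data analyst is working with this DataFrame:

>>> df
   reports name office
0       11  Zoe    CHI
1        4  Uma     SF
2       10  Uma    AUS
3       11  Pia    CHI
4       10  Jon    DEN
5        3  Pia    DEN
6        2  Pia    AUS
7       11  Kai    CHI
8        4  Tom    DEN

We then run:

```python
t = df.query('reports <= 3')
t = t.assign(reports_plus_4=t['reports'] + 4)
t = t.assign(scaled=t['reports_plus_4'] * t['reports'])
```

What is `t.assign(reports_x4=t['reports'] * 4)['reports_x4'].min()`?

filter rows where reports <= 3:
   reports name office
5        3  Pia    DEN
6        2  Pia    AUS
add column reports_plus_4 = t['reports'] + 4:
   reports name office  reports_plus_4
5        3  Pia    DEN               7
6        2  Pia    AUS               6
add column scaled = t['reports_plus_4'] * t['reports']:
   reports name office  reports_plus_4  scaled
5        3  Pia    DEN               7      21
6        2  Pia    AUS               6      12
add column reports_x4 = t['reports'] * 4:
   reports name office  reports_plus_4  scaled  reports_x4
5        3  Pia    DEN               7      21          12
6        2  Pia    AUS               6      12           8
Then the min of column 'reports_x4': 8

8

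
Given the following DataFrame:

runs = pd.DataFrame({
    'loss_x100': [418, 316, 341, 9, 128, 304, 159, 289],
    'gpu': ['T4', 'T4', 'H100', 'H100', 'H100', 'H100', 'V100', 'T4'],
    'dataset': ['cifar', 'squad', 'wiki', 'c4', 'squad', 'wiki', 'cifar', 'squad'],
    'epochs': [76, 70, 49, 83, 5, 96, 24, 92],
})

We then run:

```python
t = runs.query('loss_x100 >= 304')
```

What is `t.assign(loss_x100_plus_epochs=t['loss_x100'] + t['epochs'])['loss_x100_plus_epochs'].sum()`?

1670

filter rows where loss_x100 >= 304:
   loss_x100   gpu dataset  epochs
0        418    T4   cifar      76
1        316    T4   squad      70
2        341  H100    wiki      49
5        304  H100    wiki      96
add column loss_x100_plus_epochs = t['loss_x100'] + t['epochs']:
   loss_x100   gpu dataset  epochs  loss_x100_plus_epochs
0        418    T4   cifar      76                    494
1        316    T4   squad      70                    386
2        341  H100    wiki      49                    390
5        304  H100    wiki      96                    400
The sum of column 'loss_x100_plus_epochs' is 1670.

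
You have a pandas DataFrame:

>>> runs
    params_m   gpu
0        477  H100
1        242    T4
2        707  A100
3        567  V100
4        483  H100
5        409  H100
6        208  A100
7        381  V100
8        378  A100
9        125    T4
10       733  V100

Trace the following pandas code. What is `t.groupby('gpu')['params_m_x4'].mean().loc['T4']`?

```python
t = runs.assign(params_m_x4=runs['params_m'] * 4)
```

734.0

add column params_m_x4 = runs['params_m'] * 4:
    params_m   gpu  params_m_x4
0        477  H100         1908
1        242    T4          968
2        707  A100         2828
3        567  V100         2268
4        483  H100         1932
5        409  H100         1636
6        208  A100          832
7        381  V100         1524
8        378  A100         1512
9        125    T4          500
10       733  V100         2932
group by gpu, mean of params_m_x4:
gpu
A100    1724.000000
H100    1825.333333
T4       734.000000
V100    2241.333333
Name: params_m_x4, dtype: float64
The value at index 'T4' is 734.0.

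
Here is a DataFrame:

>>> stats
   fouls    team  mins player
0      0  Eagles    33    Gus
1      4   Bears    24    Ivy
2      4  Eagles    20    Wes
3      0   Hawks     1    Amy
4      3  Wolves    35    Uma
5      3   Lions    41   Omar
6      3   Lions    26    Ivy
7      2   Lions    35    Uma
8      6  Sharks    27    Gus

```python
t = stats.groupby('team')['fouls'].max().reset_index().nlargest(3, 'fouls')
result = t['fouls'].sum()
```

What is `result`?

group by team, max of fouls:
team
Bears     4
Eagles    4
Hawks     0
Lions     3
Sharks    6
Wolves    3
Name: fouls, dtype: int64
reset_index():
     team  fouls
0   Bears      4
1  Eagles      4
2   Hawks      0
3   Lions      3
4  Sharks      6
5  Wolves      3
take 3 rows with largest fouls:
     team  fouls
4  Sharks      6
0   Bears      4
1  Eagles      4
Finally, sum of column 'fouls' = 14.

14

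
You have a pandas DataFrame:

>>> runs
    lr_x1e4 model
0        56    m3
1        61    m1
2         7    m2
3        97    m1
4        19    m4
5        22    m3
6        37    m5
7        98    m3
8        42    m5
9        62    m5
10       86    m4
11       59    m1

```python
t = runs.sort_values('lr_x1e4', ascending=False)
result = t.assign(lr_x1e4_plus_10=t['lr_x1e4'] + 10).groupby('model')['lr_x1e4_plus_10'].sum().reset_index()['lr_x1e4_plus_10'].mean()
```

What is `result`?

153.2

sort by lr_x1e4 descending:
    lr_x1e4 model
7        98    m3
3        97    m1
10       86    m4
9        62    m5
1        61    m1
11       59    m1
0        56    m3
8        42    m5
6        37    m5
5        22    m3
4        19    m4
2         7    m2
add column lr_x1e4_plus_10 = t['lr_x1e4'] + 10:
    lr_x1e4 model  lr_x1e4_plus_10
7        98    m3              108
3        97    m1              107
10       86    m4               96
9        62    m5               72
1        61    m1               71
11       59    m1               69
0        56    m3               66
8        42    m5               52
6        37    m5               47
5        22    m3               32
4        19    m4               29
2         7    m2               17
group by model, sum of lr_x1e4_plus_10:
model
m1    247
m2     17
m3    206
m4    125
m5    171
Name: lr_x1e4_plus_10, dtype: int64
reset_index():
  model  lr_x1e4_plus_10
0    m1              247
1    m2               17
2    m3              206
3    m4              125
4    m5              171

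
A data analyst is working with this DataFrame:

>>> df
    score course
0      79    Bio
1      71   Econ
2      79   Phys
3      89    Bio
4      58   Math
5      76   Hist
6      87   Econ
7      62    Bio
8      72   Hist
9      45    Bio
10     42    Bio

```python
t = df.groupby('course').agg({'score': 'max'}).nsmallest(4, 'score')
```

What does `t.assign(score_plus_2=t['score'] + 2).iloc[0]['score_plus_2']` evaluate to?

60

group by course, max of score:
        score
course       
Bio        89
Econ       87
Hist       76
Math       58
Phys       79
take 4 rows with smallest score:
        score
course       
Math       58
Hist       76
Phys       79
Econ       87
add column score_plus_2 = t['score'] + 2:
        score  score_plus_2
course                     
Math       58            60
Hist       76            78
Phys       79            81
Econ       87            89
Finally, value at position 0, column 'score_plus_2' = 60.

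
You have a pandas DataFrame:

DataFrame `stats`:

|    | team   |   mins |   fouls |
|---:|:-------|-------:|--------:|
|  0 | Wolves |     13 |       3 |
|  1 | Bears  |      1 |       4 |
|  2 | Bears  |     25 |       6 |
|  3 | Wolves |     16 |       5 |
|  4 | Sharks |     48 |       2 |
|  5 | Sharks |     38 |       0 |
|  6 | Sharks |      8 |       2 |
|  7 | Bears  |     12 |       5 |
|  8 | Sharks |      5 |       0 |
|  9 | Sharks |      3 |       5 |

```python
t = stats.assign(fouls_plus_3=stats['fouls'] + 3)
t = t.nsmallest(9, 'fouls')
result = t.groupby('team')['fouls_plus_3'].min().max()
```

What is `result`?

add column fouls_plus_3 = stats['fouls'] + 3:
     team  mins  fouls  fouls_plus_3
0  Wolves    13      3             6
1   Bears     1      4             7
2   Bears    25      6             9
3  Wolves    16      5             8
4  Sharks    48      2             5
5  Sharks    38      0             3
6  Sharks     8      2             5
7   Bears    12      5             8
8  Sharks     5      0             3
9  Sharks     3      5             8
take 9 rows with smallest fouls:
     team  mins  fouls  fouls_plus_3
5  Sharks    38      0             3
8  Sharks     5      0             3
4  Sharks    48      2             5
6  Sharks     8      2             5
0  Wolves    13      3             6
1   Bears     1      4             7
3  Wolves    16      5             8
7   Bears    12      5             8
9  Sharks     3      5             8
group by team, min of fouls_plus_3:
team
Bears     7
Sharks    3
Wolves    6
Name: fouls_plus_3, dtype: int64
Taking the max of the resulting series gives 7.

7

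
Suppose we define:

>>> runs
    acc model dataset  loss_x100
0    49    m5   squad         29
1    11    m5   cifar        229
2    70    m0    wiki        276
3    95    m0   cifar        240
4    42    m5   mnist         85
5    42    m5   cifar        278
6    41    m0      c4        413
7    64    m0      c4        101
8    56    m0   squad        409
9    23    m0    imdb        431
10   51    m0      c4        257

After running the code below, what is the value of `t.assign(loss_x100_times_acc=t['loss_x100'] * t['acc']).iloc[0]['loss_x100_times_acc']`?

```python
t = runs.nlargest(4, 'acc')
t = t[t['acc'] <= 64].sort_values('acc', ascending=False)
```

take 4 rows with largest acc:
   acc model dataset  loss_x100
3   95    m0   cifar        240
2   70    m0    wiki        276
7   64    m0      c4        101
8   56    m0   squad        409
filter rows where acc <= 64:
   acc model dataset  loss_x100
7   64    m0      c4        101
8   56    m0   squad        409
sort by acc descending:
   acc model dataset  loss_x100
7   64    m0      c4        101
8   56    m0   squad        409
add column loss_x100_times_acc = t['loss_x100'] * t['acc']:
   acc model dataset  loss_x100  loss_x100_times_acc
7   64    m0      c4        101                 6464
8   56    m0   squad        409                22904
Taking the value at position 0, column 'loss_x100_times_acc' gives 6464.

6464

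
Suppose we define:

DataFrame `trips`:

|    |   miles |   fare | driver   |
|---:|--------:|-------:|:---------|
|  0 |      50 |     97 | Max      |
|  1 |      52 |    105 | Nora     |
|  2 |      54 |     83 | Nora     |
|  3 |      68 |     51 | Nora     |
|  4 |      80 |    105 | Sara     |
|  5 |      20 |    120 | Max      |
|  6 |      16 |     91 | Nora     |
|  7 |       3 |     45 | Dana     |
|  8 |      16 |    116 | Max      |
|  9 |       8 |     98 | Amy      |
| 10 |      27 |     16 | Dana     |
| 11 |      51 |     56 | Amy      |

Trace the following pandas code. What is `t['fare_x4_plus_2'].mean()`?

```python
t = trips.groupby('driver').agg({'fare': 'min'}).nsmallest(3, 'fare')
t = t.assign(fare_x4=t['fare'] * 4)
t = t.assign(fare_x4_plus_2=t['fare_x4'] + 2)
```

166.0

group by driver, min of fare:
        fare
driver      
Amy       56
Dana      16
Max       97
Nora      51
Sara     105
take 3 rows with smallest fare:
        fare
driver      
Dana      16
Nora      51
Amy       56
add column fare_x4 = t['fare'] * 4:
        fare  fare_x4
driver               
Dana      16       64
Nora      51      204
Amy       56      224
add column fare_x4_plus_2 = t['fare_x4'] + 2:
        fare  fare_x4  fare_x4_plus_2
driver                               
Dana      16       64              66
Nora      51      204             206
Amy       56      224             226
Finally, mean of column 'fare_x4_plus_2' = 166.0.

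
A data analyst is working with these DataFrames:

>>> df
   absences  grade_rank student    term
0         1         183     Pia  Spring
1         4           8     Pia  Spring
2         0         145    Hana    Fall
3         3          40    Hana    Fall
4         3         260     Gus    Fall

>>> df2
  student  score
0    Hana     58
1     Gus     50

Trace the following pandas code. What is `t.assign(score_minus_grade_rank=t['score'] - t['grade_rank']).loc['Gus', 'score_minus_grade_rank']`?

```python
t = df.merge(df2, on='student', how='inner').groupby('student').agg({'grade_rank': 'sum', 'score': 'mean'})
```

merge on 'student' (how='inner') → 3 rows:
   absences  grade_rank student  term  score
0         0         145    Hana  Fall     58
1         3          40    Hana  Fall     58
2         3         260     Gus  Fall     50
group by student: sum(grade_rank), mean(score):
         grade_rank  score
student                   
Gus             260   50.0
Hana            185   58.0
add column score_minus_grade_rank = t['score'] - t['grade_rank']:
         grade_rank  score  score_minus_grade_rank
student                                           
Gus             260   50.0                  -210.0
Hana            185   58.0                  -127.0
Hence -210.0.

-210.0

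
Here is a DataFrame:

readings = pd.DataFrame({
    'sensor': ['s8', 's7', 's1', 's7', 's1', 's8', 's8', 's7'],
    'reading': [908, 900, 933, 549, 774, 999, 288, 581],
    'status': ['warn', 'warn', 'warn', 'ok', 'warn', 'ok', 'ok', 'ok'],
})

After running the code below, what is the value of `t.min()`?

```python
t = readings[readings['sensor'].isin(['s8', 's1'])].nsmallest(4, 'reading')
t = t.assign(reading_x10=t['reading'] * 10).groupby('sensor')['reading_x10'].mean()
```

5980.0

filter rows where sensor in ['s8', 's1']:
  sensor  reading status
0     s8      908   warn
2     s1      933   warn
4     s1      774   warn
5     s8      999     ok
6     s8      288     ok
take 4 rows with smallest reading:
  sensor  reading status
6     s8      288     ok
4     s1      774   warn
0     s8      908   warn
2     s1      933   warn
add column reading_x10 = t['reading'] * 10:
  sensor  reading status  reading_x10
6     s8      288     ok         2880
4     s1      774   warn         7740
0     s8      908   warn         9080
2     s1      933   warn         9330
group by sensor, mean of reading_x10:
sensor
s1    8535.0
s8    5980.0
Name: reading_x10, dtype: float64
Reading off the min of the resulting series, we get 5980.0.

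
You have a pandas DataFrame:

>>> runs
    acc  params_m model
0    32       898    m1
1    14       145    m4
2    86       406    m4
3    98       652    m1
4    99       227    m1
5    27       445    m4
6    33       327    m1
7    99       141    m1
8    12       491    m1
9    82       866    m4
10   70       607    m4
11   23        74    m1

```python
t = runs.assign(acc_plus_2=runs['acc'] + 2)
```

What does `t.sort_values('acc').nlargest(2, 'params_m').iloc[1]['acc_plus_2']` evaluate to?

84

add column acc_plus_2 = runs['acc'] + 2:
    acc  params_m model  acc_plus_2
0    32       898    m1          34
1    14       145    m4          16
2    86       406    m4          88
3    98       652    m1         100
4    99       227    m1         101
5    27       445    m4          29
6    33       327    m1          35
7    99       141    m1         101
8    12       491    m1          14
9    82       866    m4          84
10   70       607    m4          72
11   23        74    m1          25
sort by acc:
    acc  params_m model  acc_plus_2
8    12       491    m1          14
1    14       145    m4          16
11   23        74    m1          25
5    27       445    m4          29
0    32       898    m1          34
6    33       327    m1          35
10   70       607    m4          72
9    82       866    m4          84
2    86       406    m4          88
3    98       652    m1         100
4    99       227    m1         101
7    99       141    m1         101
take 2 rows with largest params_m:
   acc  params_m model  acc_plus_2
0   32       898    m1          34
9   82       866    m4          84
Reading off the value at position 1, column 'acc_plus_2', we get 84.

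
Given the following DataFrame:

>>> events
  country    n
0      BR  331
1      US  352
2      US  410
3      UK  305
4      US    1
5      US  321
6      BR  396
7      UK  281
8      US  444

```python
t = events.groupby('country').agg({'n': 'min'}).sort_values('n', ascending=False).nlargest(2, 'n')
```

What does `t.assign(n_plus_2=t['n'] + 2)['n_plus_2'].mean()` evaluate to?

308.0

group by country, min of n:
           n
country     
BR       331
UK       281
US         1
sort by n descending:
           n
country     
BR       331
UK       281
US         1
take 2 rows with largest n:
           n
country     
BR       331
UK       281
add column n_plus_2 = t['n'] + 2:
           n  n_plus_2
country               
BR       331       333
UK       281       283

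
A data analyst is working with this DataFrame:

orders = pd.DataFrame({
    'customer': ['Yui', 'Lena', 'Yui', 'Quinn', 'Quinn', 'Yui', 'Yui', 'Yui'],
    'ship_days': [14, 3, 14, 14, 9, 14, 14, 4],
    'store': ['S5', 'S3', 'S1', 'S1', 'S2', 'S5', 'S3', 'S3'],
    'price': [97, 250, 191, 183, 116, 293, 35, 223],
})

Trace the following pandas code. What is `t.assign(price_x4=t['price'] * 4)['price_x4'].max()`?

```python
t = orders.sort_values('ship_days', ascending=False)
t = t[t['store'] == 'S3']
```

1000

sort by ship_days descending:
  customer  ship_days store  price
0      Yui         14    S5     97
2      Yui         14    S1    191
3    Quinn         14    S1    183
5      Yui         14    S5    293
6      Yui         14    S3     35
4    Quinn          9    S2    116
7      Yui          4    S3    223
1     Lena          3    S3    250
filter rows where store == 'S3':
  customer  ship_days store  price
6      Yui         14    S3     35
7      Yui          4    S3    223
1     Lena          3    S3    250
add column price_x4 = t['price'] * 4:
  customer  ship_days store  price  price_x4
6      Yui         14    S3     35       140
7      Yui          4    S3    223       892
1     Lena          3    S3    250      1000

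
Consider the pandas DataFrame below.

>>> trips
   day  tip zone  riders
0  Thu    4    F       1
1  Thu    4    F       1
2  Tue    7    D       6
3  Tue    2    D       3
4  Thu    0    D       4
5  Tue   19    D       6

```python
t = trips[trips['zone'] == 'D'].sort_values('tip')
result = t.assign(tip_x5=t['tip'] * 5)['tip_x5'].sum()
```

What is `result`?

filter rows where zone == 'D':
   day  tip zone  riders
2  Tue    7    D       6
3  Tue    2    D       3
4  Thu    0    D       4
5  Tue   19    D       6
sort by tip:
   day  tip zone  riders
4  Thu    0    D       4
3  Tue    2    D       3
2  Tue    7    D       6
5  Tue   19    D       6
add column tip_x5 = t['tip'] * 5:
   day  tip zone  riders  tip_x5
4  Thu    0    D       4       0
3  Tue    2    D       3      10
2  Tue    7    D       6      35
5  Tue   19    D       6      95
Then the sum of column 'tip_x5': 140

140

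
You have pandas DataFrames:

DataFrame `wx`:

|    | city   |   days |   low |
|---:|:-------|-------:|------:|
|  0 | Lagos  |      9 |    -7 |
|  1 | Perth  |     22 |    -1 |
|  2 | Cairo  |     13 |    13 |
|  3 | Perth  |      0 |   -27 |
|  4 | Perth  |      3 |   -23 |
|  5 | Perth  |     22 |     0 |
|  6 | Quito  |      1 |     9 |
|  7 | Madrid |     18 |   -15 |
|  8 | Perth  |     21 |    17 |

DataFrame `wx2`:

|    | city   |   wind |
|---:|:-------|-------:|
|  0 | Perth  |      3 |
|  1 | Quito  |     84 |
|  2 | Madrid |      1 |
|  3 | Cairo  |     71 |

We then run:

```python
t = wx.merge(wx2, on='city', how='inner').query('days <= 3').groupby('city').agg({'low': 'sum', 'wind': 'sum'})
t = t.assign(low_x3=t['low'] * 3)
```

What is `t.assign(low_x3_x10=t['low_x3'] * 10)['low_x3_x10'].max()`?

merge on 'city' (how='inner') → 8 rows:
     city  days  low  wind
0   Perth    22   -1     3
1   Cairo    13   13    71
2   Perth     0  -27     3
3   Perth     3  -23     3
4   Perth    22    0     3
5   Quito     1    9    84
6  Madrid    18  -15     1
7   Perth    21   17     3
filter rows where days <= 3:
    city  days  low  wind
2  Perth     0  -27     3
3  Perth     3  -23     3
5  Quito     1    9    84
group by city: sum(low), sum(wind):
       low  wind
city            
Perth  -50     6
Quito    9    84
add column low_x3 = t['low'] * 3:
       low  wind  low_x3
city                    
Perth  -50     6    -150
Quito    9    84      27
add column low_x3_x10 = t['low_x3'] * 10:
       low  wind  low_x3  low_x3_x10
city                                
Perth  -50     6    -150       -1500
Quito    9    84      27         270

270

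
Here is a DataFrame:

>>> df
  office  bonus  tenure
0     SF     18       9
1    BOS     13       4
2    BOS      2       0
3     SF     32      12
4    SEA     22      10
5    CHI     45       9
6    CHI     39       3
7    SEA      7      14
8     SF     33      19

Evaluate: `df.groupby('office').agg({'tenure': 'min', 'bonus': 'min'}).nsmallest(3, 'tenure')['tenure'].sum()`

group by office: min(tenure), min(bonus):
        tenure  bonus
office               
BOS          0      2
CHI          3     39
SEA         10      7
SF           9     18
take 3 rows with smallest tenure:
        tenure  bonus
office               
BOS          0      2
CHI          3     39
SF           9     18
Then the sum of column 'tenure': 12

12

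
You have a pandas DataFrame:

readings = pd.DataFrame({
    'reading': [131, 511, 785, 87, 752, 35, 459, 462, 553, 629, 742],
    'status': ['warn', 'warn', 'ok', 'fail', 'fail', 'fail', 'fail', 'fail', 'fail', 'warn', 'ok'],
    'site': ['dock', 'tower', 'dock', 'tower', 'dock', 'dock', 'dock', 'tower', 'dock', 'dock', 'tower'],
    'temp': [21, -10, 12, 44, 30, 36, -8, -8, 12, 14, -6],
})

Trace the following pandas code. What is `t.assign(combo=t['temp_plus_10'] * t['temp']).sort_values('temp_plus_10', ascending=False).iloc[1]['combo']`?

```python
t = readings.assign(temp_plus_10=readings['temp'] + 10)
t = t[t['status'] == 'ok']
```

add column temp_plus_10 = readings['temp'] + 10:
    reading status   site  temp  temp_plus_10
0       131   warn   dock    21            31
1       511   warn  tower   -10             0
2       785     ok   dock    12            22
3        87   fail  tower    44            54
4       752   fail   dock    30            40
5        35   fail   dock    36            46
6       459   fail   dock    -8             2
7       462   fail  tower    -8             2
8       553   fail   dock    12            22
9       629   warn   dock    14            24
10      742     ok  tower    -6             4
filter rows where status == 'ok':
    reading status   site  temp  temp_plus_10
2       785     ok   dock    12            22
10      742     ok  tower    -6             4
add column combo = t['temp_plus_10'] * t['temp']:
    reading status   site  temp  temp_plus_10  combo
2       785     ok   dock    12            22    264
10      742     ok  tower    -6             4    -24
sort by temp_plus_10 descending:
    reading status   site  temp  temp_plus_10  combo
2       785     ok   dock    12            22    264
10      742     ok  tower    -6             4    -24
So iloc[1]['combo'] = -24.

-24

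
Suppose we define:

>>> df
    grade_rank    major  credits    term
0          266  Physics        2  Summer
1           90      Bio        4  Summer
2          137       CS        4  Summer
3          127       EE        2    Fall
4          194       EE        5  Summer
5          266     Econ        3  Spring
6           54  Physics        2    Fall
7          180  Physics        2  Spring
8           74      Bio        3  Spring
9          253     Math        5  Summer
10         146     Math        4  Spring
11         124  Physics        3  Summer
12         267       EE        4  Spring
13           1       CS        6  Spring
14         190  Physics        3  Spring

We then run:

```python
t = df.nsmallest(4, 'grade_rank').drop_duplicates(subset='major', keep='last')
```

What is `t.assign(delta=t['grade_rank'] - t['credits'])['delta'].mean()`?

take 4 rows with smallest grade_rank:
    grade_rank    major  credits    term
13           1       CS        6  Spring
6           54  Physics        2    Fall
8           74      Bio        3  Spring
1           90      Bio        4  Summer
drop duplicate major (keep=last):
    grade_rank    major  credits    term
13           1       CS        6  Spring
6           54  Physics        2    Fall
1           90      Bio        4  Summer
add column delta = t['grade_rank'] - t['credits']:
    grade_rank    major  credits    term  delta
13           1       CS        6  Spring     -5
6           54  Physics        2    Fall     52
1           90      Bio        4  Summer     86
Finally, mean of column 'delta' = 44.3333333333.

44.3333333333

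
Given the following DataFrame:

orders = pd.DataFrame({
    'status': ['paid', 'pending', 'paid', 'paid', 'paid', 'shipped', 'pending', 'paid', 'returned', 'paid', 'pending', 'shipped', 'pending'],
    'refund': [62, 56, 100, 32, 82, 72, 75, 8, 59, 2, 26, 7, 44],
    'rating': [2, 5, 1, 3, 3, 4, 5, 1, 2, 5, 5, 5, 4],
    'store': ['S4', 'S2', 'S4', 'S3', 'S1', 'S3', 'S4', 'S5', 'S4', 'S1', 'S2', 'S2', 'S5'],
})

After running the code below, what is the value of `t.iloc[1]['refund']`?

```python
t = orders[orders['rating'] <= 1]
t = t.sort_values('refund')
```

filter rows where rating <= 1:
  status  refund  rating store
2   paid     100       1    S4
7   paid       8       1    S5
sort by refund:
  status  refund  rating store
7   paid       8       1    S5
2   paid     100       1    S4
So iloc[1]['refund'] = 100.

100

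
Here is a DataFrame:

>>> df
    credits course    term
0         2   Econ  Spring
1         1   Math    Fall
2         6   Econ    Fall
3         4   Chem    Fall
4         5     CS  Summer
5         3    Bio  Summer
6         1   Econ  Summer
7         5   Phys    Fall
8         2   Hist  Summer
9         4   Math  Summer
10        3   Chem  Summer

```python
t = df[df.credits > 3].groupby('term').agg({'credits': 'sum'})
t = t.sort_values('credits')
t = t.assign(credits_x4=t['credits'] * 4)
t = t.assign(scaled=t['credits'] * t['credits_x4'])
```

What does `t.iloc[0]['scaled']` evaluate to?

filter rows where credits > 3:
   credits course    term
2        6   Econ    Fall
3        4   Chem    Fall
4        5     CS  Summer
7        5   Phys    Fall
9        4   Math  Summer
group by term, sum of credits:
        credits
term           
Fall         15
Summer        9
sort by credits:
        credits
term           
Summer        9
Fall         15
add column credits_x4 = t['credits'] * 4:
        credits  credits_x4
term                       
Summer        9          36
Fall         15          60
add column scaled = t['credits'] * t['credits_x4']:
        credits  credits_x4  scaled
term                               
Summer        9          36     324
Fall         15          60     900
So iloc[0]['scaled'] = 324.

324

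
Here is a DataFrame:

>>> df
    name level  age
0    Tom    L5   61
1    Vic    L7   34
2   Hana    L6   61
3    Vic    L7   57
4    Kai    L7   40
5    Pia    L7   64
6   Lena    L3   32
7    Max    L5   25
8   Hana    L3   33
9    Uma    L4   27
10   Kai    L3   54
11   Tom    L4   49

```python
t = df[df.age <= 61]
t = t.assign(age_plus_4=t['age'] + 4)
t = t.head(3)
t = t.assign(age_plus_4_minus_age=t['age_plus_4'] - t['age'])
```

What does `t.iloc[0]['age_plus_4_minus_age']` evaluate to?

filter rows where age <= 61:
    name level  age
0    Tom    L5   61
1    Vic    L7   34
2   Hana    L6   61
3    Vic    L7   57
4    Kai    L7   40
6   Lena    L3   32
7    Max    L5   25
8   Hana    L3   33
9    Uma    L4   27
10   Kai    L3   54
11   Tom    L4   49
add column age_plus_4 = t['age'] + 4:
    name level  age  age_plus_4
0    Tom    L5   61          65
1    Vic    L7   34          38
2   Hana    L6   61          65
3    Vic    L7   57          61
4    Kai    L7   40          44
6   Lena    L3   32          36
7    Max    L5   25          29
8   Hana    L3   33          37
9    Uma    L4   27          31
10   Kai    L3   54          58
11   Tom    L4   49          53
take first 3 rows:
   name level  age  age_plus_4
0   Tom    L5   61          65
1   Vic    L7   34          38
2  Hana    L6   61          65
add column age_plus_4_minus_age = t['age_plus_4'] - t['age']:
   name level  age  age_plus_4  age_plus_4_minus_age
0   Tom    L5   61          65                     4
1   Vic    L7   34          38                     4
2  Hana    L6   61          65                     4

4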